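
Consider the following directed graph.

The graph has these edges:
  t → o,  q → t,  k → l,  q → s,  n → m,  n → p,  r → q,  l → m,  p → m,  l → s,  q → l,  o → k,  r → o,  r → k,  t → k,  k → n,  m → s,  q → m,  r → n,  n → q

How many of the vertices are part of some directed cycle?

5

A vertex is on a directed cycle iff it belongs to a strongly connected component of size ≥ 2 (or has a self-loop).
The vertices on cycles are {k, n, o, q, t} — 5 in total.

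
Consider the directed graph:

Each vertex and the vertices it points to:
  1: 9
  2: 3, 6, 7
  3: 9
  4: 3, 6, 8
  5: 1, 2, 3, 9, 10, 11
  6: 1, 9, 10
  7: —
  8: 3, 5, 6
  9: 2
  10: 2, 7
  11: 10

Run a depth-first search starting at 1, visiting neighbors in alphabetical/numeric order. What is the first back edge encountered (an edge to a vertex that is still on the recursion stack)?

3→9

DFS from 1 (visiting neighbors in alphabetical/numeric order); mark gray on enter, black on exit:
1 gray
  9 gray
    2 gray
      3 gray
        3→9: 9 is gray → back edge
First back edge: 3 → 9.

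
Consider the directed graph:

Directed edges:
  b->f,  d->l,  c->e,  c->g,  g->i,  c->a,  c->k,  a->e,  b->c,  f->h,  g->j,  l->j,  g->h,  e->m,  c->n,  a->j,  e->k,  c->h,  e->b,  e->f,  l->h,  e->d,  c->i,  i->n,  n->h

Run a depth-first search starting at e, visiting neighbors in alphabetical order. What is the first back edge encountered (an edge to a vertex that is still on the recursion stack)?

DFS from e (visiting neighbors in alphabetical order); mark gray on enter, black on exit:
e gray
  b gray
    c gray
      a gray
        a→e: e is gray → back edge
First back edge: a → e.

a->e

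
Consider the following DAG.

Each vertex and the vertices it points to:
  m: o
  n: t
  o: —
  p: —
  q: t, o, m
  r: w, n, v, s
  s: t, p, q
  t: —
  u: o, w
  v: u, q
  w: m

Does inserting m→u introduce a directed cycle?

Adding m→u creates a cycle iff u can already reach m.
Path from u: u → w → m.
So u → … → m → u is a cycle.

Yes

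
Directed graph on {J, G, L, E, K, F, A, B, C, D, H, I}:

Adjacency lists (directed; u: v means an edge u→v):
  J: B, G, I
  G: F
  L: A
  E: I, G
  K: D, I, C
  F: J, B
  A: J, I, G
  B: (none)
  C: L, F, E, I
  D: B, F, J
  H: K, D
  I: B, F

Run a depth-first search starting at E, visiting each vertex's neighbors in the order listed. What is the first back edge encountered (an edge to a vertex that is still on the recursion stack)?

G→F

DFS from E (visiting each vertex's neighbors in the order listed); mark gray on enter, black on exit:
E gray
  I gray
    B gray
    B black
    F gray
      J gray
        J→B: B black — skip
        G gray
          G→F: F is gray → back edge
First back edge: G → F.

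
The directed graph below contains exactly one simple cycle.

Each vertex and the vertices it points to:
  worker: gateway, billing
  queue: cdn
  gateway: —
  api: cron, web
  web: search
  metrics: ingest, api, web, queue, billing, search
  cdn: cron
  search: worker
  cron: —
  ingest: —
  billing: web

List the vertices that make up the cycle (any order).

web, search, worker, billing

DFS with gray/black marking from search:
search gray
  worker gray
    gateway gray
    gateway black
    billing gray
      web gray
        web→search: search is gray → back edge
Back edge closes the cycle search → worker → billing → web → search; its vertices are {web, search, worker, billing}.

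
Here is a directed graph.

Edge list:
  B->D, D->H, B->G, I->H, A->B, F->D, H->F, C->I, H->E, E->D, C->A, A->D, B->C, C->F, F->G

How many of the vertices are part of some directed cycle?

7

A vertex is on a directed cycle iff it belongs to a strongly connected component of size ≥ 2 (or has a self-loop).
The vertices on cycles are {A, B, C, D, E, F, H} — 7 in total.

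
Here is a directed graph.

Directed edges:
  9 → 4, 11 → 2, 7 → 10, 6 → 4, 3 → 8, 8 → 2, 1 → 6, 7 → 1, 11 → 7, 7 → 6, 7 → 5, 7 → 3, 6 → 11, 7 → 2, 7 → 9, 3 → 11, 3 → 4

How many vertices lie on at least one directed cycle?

A vertex is on a directed cycle iff it belongs to a strongly connected component of size ≥ 2 (or has a self-loop).
The vertices on cycles are {1, 3, 6, 7, 11} — 5 in total.

5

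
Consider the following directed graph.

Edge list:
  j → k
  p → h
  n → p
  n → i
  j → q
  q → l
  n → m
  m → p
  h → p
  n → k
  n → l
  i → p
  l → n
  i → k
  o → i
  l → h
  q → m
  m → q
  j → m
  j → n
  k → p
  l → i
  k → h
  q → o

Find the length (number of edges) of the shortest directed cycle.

2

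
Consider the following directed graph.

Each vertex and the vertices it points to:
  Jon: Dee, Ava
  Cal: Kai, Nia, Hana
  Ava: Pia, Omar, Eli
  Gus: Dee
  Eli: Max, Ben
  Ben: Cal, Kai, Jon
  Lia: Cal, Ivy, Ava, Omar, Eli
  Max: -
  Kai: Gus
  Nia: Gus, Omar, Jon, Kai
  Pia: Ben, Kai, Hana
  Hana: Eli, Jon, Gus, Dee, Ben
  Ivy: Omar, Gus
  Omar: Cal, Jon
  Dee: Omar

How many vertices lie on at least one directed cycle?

12

A vertex is on a directed cycle iff it belongs to a strongly connected component of size ≥ 2 (or has a self-loop).
The vertices on cycles are {Ava, Ben, Cal, Dee, Eli, Gus, Jon, Kai, Nia, Pia, Hana, Omar} — 12 in total.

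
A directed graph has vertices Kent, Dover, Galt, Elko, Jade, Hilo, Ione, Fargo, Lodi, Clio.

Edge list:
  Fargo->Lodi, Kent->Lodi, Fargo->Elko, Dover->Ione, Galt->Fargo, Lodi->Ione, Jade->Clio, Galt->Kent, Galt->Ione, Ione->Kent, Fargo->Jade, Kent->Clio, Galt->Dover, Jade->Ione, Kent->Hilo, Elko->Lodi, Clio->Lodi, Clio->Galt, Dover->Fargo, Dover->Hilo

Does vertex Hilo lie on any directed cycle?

Hilo lies on a cycle iff there is a path from Hilo back to itself.
Exploring from Hilo, it never reaches itself; equivalently, its strongly connected component is a singleton.

No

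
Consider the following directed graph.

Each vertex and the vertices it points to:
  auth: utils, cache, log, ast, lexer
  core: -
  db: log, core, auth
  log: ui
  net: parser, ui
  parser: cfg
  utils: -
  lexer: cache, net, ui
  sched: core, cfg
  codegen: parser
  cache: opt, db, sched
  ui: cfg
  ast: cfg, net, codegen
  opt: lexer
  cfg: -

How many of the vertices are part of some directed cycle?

5

A vertex is on a directed cycle iff it belongs to a strongly connected component of size ≥ 2 (or has a self-loop).
The vertices on cycles are {db, opt, auth, cache, lexer} — 5 in total.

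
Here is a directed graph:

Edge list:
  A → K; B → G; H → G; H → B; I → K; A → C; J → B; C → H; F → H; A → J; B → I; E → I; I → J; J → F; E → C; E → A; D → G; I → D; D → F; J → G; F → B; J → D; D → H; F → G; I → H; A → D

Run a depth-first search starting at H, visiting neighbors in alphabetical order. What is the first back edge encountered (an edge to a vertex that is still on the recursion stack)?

F→B

DFS from H (visiting neighbors in alphabetical order); mark gray on enter, black on exit:
H gray
  B gray
    G gray
    G black
    I gray
      D gray
        F gray
          F→B: B is gray → back edge
First back edge: F → B.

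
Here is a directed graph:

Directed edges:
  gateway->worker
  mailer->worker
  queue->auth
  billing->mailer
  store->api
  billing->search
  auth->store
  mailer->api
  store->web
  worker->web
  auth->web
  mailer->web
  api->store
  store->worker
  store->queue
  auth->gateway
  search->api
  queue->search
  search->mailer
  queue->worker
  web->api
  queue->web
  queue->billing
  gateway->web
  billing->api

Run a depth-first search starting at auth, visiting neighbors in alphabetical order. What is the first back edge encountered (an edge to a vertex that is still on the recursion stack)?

store->api

DFS from auth (visiting neighbors in alphabetical order); mark gray on enter, black on exit:
auth gray
  gateway gray
    web gray
      api gray
        store gray
          store→api: api is gray → back edge
First back edge: store → api.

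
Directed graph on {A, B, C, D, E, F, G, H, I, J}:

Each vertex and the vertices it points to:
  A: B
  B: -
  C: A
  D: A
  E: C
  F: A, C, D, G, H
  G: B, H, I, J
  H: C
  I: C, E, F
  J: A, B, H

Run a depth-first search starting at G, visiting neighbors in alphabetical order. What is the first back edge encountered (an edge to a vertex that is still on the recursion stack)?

F->G

DFS from G (visiting neighbors in alphabetical order); mark gray on enter, black on exit:
G gray
  B gray
  B black
  H gray
    C gray
      A gray
        A→B: B black — skip
      A black
    C black
  H black
  I gray
    I→C: C black — skip
    E gray
      E→C: C black — skip
    E black
    F gray
      F→A: A black — skip
      F→C: C black — skip
      D gray
        D→A: A black — skip
      D black
      F→G: G is gray → back edge
First back edge: F → G.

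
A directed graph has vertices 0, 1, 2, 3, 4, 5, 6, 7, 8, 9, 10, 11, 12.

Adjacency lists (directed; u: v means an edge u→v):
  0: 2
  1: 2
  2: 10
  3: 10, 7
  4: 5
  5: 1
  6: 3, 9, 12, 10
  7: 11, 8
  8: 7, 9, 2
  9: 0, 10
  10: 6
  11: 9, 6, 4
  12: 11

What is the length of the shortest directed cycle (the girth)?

2

For each vertex v, BFS finds the shortest path from v back to v.
The shortest such closed walk is 7 → 8 → 7, length 2.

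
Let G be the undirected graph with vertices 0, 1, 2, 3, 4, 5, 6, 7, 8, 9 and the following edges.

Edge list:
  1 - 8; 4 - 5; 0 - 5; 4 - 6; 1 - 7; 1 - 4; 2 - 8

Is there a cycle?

DFS, tracking each vertex's parent; an edge to a visited non-parent vertex closes a cycle.
Start from 3:
visit 3 (parent –)
visit 0 (parent –)
  visit 5 (parent 0)
    visit 4 (parent 5)
      visit 6 (parent 4)
        6–4: parent, skip
      4–5: parent, skip
      visit 1 (parent 4)
        visit 7 (parent 1)
          7–1: parent, skip
        1–4: parent, skip
        visit 8 (parent 1)
          visit 2 (parent 8)
            2–8: parent, skip
          8–1: parent, skip
    5–0: parent, skip
visit 9 (parent –)
No non-parent visited neighbor found — the graph is a forest.

No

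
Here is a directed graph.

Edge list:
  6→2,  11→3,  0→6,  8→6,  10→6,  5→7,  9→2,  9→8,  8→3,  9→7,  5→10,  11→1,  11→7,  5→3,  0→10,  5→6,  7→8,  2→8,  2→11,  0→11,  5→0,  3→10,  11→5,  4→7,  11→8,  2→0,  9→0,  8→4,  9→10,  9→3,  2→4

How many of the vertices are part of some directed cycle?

A vertex is on a directed cycle iff it belongs to a strongly connected component of size ≥ 2 (or has a self-loop).
The vertices on cycles are {0, 2, 3, 4, 5, 6, 7, 8, 10, 11} — 10 in total.

10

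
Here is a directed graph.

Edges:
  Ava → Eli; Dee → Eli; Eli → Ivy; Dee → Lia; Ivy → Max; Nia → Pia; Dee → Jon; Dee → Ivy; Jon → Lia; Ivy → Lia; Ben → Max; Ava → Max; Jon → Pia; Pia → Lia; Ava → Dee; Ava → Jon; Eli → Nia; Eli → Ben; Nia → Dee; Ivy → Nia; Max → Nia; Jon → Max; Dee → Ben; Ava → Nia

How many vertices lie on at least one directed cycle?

A vertex is on a directed cycle iff it belongs to a strongly connected component of size ≥ 2 (or has a self-loop).
The vertices on cycles are {Ben, Dee, Eli, Ivy, Jon, Max, Nia} — 7 in total.

7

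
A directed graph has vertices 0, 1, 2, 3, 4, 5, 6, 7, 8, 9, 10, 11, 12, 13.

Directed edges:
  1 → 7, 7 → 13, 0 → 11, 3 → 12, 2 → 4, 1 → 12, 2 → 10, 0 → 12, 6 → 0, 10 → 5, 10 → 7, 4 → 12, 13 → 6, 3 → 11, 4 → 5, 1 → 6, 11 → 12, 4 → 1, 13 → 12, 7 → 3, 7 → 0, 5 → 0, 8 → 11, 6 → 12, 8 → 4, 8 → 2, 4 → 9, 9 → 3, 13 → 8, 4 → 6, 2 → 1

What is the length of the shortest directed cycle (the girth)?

5

For each vertex v, BFS finds the shortest path from v back to v.
The shortest such closed walk is 2 → 1 → 7 → 13 → 8 → 2, length 5.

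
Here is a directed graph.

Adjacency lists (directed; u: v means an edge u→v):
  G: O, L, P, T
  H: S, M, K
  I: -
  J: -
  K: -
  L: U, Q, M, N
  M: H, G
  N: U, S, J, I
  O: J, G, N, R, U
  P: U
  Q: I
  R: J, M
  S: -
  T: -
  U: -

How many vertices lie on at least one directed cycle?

6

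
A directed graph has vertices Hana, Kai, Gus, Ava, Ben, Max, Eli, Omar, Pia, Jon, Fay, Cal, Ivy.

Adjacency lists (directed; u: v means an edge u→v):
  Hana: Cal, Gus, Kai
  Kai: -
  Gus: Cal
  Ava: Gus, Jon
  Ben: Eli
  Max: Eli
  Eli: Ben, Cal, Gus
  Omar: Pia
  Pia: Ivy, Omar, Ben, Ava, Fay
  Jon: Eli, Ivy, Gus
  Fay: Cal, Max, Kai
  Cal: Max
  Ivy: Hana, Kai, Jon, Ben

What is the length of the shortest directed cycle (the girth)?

2

For each vertex v, BFS finds the shortest path from v back to v.
The shortest such closed walk is Pia → Omar → Pia, length 2.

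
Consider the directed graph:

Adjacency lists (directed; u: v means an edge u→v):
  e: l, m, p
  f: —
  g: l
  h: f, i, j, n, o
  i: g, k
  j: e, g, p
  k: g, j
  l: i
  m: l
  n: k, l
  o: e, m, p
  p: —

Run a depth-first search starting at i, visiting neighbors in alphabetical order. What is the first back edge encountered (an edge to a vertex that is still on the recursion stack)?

DFS from i (visiting neighbors in alphabetical order); mark gray on enter, black on exit:
i gray
  g gray
    l gray
      l→i: i is gray → back edge
First back edge: l → i.

l->i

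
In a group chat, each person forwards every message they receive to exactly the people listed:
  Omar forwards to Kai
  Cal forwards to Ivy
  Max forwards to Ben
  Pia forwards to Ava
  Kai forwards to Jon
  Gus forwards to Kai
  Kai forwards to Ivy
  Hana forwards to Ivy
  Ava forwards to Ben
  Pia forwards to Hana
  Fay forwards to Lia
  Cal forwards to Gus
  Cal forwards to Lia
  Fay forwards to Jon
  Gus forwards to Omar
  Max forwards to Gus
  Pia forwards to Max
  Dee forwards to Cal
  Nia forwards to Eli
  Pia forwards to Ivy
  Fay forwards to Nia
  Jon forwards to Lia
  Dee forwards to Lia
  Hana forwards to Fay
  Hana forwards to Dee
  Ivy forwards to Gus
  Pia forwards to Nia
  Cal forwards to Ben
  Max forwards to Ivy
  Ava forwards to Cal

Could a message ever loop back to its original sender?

Yes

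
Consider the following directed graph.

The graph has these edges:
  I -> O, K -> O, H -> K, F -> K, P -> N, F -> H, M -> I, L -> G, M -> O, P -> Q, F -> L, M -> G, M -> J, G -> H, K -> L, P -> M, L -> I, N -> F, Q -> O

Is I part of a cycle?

I lies on a cycle iff there is a path from I back to itself.
Exploring from I, it never reaches itself; equivalently, its strongly connected component is a singleton.

No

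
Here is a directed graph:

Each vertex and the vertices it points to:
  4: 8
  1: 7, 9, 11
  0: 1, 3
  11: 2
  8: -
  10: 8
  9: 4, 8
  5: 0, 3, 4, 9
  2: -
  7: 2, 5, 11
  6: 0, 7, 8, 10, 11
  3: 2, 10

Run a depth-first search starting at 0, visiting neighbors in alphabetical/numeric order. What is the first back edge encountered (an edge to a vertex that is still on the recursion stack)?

5->0

DFS from 0 (visiting neighbors in alphabetical/numeric order); mark gray on enter, black on exit:
0 gray
  1 gray
    7 gray
      2 gray
      2 black
      5 gray
        5→0: 0 is gray → back edge
First back edge: 5 → 0.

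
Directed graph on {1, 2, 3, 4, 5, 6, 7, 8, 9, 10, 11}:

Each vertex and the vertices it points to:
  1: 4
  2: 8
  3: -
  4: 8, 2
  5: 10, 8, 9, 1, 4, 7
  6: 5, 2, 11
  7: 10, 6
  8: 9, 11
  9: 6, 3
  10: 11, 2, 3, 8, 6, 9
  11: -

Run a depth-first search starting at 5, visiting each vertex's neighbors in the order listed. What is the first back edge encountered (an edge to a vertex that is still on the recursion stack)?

6->5

DFS from 5 (visiting each vertex's neighbors in the order listed); mark gray on enter, black on exit:
5 gray
  10 gray
    11 gray
    11 black
    2 gray
      8 gray
        9 gray
          6 gray
            6→5: 5 is gray → back edge
First back edge: 6 → 5.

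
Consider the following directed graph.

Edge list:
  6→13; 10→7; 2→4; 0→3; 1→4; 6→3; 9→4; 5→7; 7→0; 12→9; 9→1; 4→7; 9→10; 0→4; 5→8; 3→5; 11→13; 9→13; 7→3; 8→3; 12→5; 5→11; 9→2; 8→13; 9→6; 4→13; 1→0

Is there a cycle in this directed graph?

DFS with white/gray/black marking, starting from 5:
5 gray
  7 gray
    0 gray
      4 gray
        13 gray
        13 black
        4→7: 7 is gray → back edge
Back edge found, so a cycle exists: 7 → 0 → 4 → 7.

Yes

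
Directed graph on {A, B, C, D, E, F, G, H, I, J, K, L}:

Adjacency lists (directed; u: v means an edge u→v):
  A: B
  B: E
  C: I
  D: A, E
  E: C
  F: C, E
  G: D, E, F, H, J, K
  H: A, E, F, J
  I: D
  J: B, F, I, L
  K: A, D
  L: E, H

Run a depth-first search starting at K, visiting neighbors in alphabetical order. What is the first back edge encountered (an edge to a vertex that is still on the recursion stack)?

D→A

DFS from K (visiting neighbors in alphabetical order); mark gray on enter, black on exit:
K gray
  A gray
    B gray
      E gray
        C gray
          I gray
            D gray
              D→A: A is gray → back edge
First back edge: D → A.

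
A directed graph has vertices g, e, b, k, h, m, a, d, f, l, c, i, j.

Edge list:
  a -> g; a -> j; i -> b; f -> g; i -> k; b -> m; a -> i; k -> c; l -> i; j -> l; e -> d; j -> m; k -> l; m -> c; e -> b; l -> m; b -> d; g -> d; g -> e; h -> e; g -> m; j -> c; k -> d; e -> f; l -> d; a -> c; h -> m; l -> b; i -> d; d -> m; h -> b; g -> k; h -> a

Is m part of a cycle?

No

m lies on a cycle iff there is a path from m back to itself.
Exploring from m, it never reaches itself; equivalently, its strongly connected component is a singleton.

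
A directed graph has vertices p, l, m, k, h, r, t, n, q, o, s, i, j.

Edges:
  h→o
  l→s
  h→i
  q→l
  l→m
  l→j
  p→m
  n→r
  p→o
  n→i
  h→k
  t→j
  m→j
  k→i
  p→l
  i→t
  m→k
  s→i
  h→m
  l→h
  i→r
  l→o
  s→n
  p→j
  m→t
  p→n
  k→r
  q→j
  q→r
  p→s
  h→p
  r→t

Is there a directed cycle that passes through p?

p is on a cycle iff p can reach itself via ≥1 edge.
p → l → h → p — yes.

Yes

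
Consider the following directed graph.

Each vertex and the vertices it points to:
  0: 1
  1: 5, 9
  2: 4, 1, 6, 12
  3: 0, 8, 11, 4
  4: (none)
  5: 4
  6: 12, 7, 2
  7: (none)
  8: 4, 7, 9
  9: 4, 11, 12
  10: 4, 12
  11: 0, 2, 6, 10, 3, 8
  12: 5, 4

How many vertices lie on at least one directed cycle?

A vertex is on a directed cycle iff it belongs to a strongly connected component of size ≥ 2 (or has a self-loop).
The vertices on cycles are {0, 1, 2, 3, 6, 8, 9, 11} — 8 in total.

8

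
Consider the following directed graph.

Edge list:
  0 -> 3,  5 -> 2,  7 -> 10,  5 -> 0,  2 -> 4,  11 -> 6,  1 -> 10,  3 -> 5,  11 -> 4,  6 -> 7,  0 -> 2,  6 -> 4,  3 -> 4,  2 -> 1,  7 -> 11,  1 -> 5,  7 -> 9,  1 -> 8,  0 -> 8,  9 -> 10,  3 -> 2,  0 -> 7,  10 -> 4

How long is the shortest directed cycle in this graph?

For each vertex v, BFS finds the shortest path from v back to v.
The shortest such closed walk is 5 → 2 → 1 → 5, length 3.

3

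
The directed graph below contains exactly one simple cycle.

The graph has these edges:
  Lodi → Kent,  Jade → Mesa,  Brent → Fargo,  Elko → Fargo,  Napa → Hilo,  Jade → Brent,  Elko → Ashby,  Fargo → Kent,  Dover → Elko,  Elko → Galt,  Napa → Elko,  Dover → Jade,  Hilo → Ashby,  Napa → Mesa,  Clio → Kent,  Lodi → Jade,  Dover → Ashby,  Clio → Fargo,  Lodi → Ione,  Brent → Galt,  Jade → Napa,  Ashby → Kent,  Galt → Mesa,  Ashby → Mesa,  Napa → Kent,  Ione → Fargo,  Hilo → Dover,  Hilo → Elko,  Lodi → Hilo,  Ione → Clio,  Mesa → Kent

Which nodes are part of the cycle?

DFS with gray/black marking from Jade:
Jade gray
  Napa gray
    Kent gray
    Kent black
    Hilo gray
      Dover gray
        Dover→Jade: Jade is gray → back edge
Back edge closes the cycle Jade → Napa → Hilo → Dover → Jade; its vertices are {Hilo, Jade, Napa, Dover}.

Hilo, Jade, Napa, Dover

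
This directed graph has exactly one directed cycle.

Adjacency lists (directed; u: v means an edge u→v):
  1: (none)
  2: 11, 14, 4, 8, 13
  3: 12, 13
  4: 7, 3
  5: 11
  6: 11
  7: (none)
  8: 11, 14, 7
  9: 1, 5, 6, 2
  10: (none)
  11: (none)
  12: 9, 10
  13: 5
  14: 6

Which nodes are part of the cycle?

DFS with gray/black marking from 12:
12 gray
  9 gray
    1 gray
    1 black
    5 gray
      11 gray
      11 black
    5 black
    6 gray
      6→11: 11 black — skip
    6 black
    2 gray
      2→11: 11 black — skip
      14 gray
        14→6: 6 black — skip
      14 black
      4 gray
        7 gray
        7 black
        3 gray
          3→12: 12 is gray → back edge
Back edge closes the cycle 12 → 9 → 2 → 4 → 3 → 12; its vertices are {2, 3, 4, 9, 12}.

2, 3, 4, 9, 12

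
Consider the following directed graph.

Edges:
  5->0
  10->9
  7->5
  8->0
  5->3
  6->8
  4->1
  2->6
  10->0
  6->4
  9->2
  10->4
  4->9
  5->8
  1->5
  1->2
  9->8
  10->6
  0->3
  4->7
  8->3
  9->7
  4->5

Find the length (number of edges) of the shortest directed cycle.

For each vertex v, BFS finds the shortest path from v back to v.
The shortest such closed walk is 9 → 2 → 6 → 4 → 9, length 4.

4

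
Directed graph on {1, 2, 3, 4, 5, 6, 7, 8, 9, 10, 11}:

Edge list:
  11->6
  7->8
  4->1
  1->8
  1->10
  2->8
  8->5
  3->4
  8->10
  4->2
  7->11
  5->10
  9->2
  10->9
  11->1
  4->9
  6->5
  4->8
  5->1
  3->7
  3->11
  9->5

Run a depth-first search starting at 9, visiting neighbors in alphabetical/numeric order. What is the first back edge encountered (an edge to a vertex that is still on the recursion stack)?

1→8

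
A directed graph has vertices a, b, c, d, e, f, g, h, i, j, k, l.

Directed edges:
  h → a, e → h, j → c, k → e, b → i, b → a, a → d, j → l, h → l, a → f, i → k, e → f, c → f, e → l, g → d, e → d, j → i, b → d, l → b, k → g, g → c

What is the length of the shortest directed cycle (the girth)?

For each vertex v, BFS finds the shortest path from v back to v.
The shortest such closed walk is i → k → e → l → b → i, length 5.

5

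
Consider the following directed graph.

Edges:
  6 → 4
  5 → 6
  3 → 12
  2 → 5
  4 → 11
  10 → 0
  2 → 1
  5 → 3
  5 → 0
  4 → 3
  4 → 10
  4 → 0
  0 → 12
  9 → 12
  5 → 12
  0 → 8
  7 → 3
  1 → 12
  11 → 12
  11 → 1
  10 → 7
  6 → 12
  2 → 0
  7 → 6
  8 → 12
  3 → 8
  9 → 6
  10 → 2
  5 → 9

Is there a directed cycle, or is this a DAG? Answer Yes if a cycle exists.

DFS with white/gray/black marking, starting from 2:
2 gray
  5 gray
    6 gray
      4 gray
        11 gray
          12 gray
          12 black
          1 gray
            1→12: 12 black — skip
          1 black
        11 black
        0 gray
          0→12: 12 black — skip
          8 gray
            8→12: 12 black — skip
          8 black
        0 black
        3 gray
          3→8: 8 black — skip
          3→12: 12 black — skip
        3 black
        10 gray
          10→2: 2 is gray → back edge
Back edge found, so a cycle exists: 2 → 5 → 6 → 4 → 10 → 2.

Yes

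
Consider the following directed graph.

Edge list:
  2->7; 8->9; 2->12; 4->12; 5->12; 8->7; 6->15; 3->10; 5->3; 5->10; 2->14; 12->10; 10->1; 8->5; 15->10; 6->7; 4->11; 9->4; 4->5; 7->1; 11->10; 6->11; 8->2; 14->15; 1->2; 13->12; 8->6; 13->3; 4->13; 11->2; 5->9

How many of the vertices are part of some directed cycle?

10

A vertex is on a directed cycle iff it belongs to a strongly connected component of size ≥ 2 (or has a self-loop).
The vertices on cycles are {1, 2, 4, 5, 7, 9, 10, 12, 14, 15} — 10 in total.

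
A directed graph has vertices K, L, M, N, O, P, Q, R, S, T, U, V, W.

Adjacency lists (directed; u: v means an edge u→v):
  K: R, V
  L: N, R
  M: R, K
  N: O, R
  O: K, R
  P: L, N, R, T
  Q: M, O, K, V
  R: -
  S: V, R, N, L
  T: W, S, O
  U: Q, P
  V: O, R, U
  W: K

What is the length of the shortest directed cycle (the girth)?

For each vertex v, BFS finds the shortest path from v back to v.
The shortest such closed walk is U → Q → V → U, length 3.

3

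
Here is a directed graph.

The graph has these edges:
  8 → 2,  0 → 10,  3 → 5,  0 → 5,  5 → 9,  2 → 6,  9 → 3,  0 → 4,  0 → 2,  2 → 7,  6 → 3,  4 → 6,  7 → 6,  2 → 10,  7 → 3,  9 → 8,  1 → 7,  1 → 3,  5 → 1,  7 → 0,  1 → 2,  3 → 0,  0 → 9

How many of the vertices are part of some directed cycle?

A vertex is on a directed cycle iff it belongs to a strongly connected component of size ≥ 2 (or has a self-loop).
The vertices on cycles are {0, 1, 2, 3, 4, 5, 6, 7, 8, 9} — 10 in total.

10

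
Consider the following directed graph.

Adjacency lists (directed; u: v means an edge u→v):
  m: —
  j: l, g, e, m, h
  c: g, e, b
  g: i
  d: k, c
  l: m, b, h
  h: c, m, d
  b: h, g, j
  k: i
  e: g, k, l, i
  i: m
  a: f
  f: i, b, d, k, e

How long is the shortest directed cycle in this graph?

For each vertex v, BFS finds the shortest path from v back to v.
The shortest such closed walk is b → h → c → b, length 3.

3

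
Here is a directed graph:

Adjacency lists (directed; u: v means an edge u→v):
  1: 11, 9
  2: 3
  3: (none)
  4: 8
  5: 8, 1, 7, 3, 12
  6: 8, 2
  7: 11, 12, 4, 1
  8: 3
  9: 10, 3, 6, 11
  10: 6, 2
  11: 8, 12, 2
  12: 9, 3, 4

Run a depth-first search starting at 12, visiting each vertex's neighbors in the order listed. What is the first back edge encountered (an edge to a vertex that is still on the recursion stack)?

11→12

DFS from 12 (visiting each vertex's neighbors in the order listed); mark gray on enter, black on exit:
12 gray
  9 gray
    10 gray
      6 gray
        8 gray
          3 gray
          3 black
        8 black
        2 gray
          2→3: 3 black — skip
        2 black
      6 black
      10→2: 2 black — skip
    10 black
    9→3: 3 black — skip
    9→6: 6 black — skip
    11 gray
      11→8: 8 black — skip
      11→12: 12 is gray → back edge
First back edge: 11 → 12.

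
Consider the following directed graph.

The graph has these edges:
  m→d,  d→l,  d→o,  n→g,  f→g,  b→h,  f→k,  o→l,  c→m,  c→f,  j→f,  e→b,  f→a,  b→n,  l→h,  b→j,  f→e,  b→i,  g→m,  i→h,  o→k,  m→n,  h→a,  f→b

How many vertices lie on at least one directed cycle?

7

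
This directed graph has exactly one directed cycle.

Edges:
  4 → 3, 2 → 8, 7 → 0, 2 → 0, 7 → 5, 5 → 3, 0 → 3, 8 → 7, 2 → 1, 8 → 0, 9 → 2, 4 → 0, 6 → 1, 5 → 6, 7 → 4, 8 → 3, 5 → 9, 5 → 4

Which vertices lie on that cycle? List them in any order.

2, 5, 7, 8, 9

DFS with gray/black marking from 7:
7 gray
  5 gray
    4 gray
      0 gray
        3 gray
        3 black
      0 black
      4→3: 3 black — skip
    4 black
    6 gray
      1 gray
      1 black
    6 black
    5→3: 3 black — skip
    9 gray
      2 gray
        2→0: 0 black — skip
        8 gray
          8→7: 7 is gray → back edge
Back edge closes the cycle 7 → 5 → 9 → 2 → 8 → 7; its vertices are {2, 5, 7, 8, 9}.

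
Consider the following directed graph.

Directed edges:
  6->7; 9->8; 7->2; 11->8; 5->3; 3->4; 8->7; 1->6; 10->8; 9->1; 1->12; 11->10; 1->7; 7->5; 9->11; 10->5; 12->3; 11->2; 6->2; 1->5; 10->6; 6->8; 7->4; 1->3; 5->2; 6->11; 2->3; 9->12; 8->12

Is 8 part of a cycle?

No

8 lies on a cycle iff there is a path from 8 back to itself.
Exploring from 8, it never reaches itself; equivalently, its strongly connected component is a singleton.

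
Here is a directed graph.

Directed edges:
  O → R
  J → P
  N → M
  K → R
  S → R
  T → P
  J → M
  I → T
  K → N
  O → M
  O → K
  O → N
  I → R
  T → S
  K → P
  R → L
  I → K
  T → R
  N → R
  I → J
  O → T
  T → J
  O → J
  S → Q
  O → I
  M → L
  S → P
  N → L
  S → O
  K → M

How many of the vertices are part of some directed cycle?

4

A vertex is on a directed cycle iff it belongs to a strongly connected component of size ≥ 2 (or has a self-loop).
The vertices on cycles are {I, O, S, T} — 4 in total.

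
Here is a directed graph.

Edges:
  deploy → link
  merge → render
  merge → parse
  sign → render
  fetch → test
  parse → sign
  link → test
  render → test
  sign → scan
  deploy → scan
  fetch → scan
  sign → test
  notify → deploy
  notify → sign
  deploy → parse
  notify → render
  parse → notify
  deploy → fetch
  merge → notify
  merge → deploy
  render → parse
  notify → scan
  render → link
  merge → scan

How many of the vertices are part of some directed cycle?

A vertex is on a directed cycle iff it belongs to a strongly connected component of size ≥ 2 (or has a self-loop).
The vertices on cycles are {sign, parse, deploy, notify, render} — 5 in total.

5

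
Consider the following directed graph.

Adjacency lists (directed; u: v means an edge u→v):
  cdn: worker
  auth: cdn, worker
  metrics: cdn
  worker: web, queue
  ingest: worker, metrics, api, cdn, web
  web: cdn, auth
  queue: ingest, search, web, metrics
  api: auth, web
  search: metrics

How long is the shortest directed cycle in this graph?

For each vertex v, BFS finds the shortest path from v back to v.
The shortest such closed walk is queue → ingest → worker → queue, length 3.

3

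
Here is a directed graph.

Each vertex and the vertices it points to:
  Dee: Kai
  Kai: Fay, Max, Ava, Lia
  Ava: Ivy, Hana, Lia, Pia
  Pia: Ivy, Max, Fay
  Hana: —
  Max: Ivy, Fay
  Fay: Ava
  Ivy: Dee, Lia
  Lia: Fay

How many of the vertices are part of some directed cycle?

8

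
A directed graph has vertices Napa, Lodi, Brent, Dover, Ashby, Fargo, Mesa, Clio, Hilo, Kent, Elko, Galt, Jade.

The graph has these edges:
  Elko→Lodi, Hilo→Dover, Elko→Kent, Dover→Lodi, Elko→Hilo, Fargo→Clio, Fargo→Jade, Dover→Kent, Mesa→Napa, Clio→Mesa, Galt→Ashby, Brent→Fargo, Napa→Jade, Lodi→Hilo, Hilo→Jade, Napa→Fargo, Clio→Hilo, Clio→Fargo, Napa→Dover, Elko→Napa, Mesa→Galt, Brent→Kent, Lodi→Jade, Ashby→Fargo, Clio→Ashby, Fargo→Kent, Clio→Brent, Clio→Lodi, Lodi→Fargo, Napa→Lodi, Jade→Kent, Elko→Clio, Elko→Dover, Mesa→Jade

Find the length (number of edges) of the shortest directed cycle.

2

For each vertex v, BFS finds the shortest path from v back to v.
The shortest such closed walk is Clio → Fargo → Clio, length 2.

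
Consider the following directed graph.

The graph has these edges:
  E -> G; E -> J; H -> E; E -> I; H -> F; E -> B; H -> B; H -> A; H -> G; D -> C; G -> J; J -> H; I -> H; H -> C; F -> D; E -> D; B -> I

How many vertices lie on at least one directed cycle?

6

A vertex is on a directed cycle iff it belongs to a strongly connected component of size ≥ 2 (or has a self-loop).
The vertices on cycles are {B, E, G, H, I, J} — 6 in total.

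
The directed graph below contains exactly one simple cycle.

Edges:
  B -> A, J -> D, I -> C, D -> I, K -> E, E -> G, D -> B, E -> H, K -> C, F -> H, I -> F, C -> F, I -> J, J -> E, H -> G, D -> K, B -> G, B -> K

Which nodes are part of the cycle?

D, I, J

DFS with gray/black marking from I:
I gray
  F gray
    H gray
      G gray
      G black
    H black
  F black
  C gray
    C→F: F black — skip
  C black
  J gray
    D gray
      B gray
        K gray
          E gray
            E→H: H black — skip
            E→G: G black — skip
          E black
          K→C: C black — skip
        K black
        B→G: G black — skip
        A gray
        A black
      B black
      D→I: I is gray → back edge
Back edge closes the cycle I → J → D → I; its vertices are {D, I, J}.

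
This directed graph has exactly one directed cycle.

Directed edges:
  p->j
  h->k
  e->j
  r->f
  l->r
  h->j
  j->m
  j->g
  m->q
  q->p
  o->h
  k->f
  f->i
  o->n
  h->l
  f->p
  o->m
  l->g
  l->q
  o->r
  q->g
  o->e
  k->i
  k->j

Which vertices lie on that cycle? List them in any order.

DFS with gray/black marking from m:
m gray
  q gray
    p gray
      j gray
        g gray
        g black
        j→m: m is gray → back edge
Back edge closes the cycle m → q → p → j → m; its vertices are {j, m, p, q}.

j, m, p, q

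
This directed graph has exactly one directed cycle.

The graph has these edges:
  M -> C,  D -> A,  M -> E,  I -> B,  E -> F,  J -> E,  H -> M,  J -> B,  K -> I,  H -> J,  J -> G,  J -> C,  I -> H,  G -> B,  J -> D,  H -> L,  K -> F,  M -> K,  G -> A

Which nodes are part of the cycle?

H, I, K, M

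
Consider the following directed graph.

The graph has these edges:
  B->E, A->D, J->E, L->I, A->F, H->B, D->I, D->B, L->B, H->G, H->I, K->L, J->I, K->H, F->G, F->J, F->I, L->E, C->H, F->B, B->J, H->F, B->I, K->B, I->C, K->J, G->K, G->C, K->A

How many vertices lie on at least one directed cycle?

A vertex is on a directed cycle iff it belongs to a strongly connected component of size ≥ 2 (or has a self-loop).
The vertices on cycles are {A, B, C, D, F, G, H, I, J, K, L} — 11 in total.

11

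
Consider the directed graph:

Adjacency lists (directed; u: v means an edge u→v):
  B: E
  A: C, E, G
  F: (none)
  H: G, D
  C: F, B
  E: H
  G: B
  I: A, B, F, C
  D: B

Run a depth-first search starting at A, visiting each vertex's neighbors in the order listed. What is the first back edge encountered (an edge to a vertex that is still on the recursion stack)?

G->B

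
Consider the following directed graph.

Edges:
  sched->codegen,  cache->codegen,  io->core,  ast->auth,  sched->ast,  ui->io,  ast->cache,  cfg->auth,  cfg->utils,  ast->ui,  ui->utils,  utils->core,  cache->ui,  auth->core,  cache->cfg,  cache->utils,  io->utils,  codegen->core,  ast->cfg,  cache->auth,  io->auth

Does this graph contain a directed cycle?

No

DFS with white/gray/black marking, starting from auth:
auth gray
  core gray
  core black
auth black
io gray
  io→auth: auth black — skip
  utils gray
    utils→core: core black — skip
  utils black
  io→core: core black — skip
io black
sched gray
  codegen gray
    codegen→core: core black — skip
  codegen black
  ast gray
    ui gray
      ui→io: io black — skip
      ui→utils: utils black — skip
    ui black
    cache gray
      cache→auth: auth black — skip
      cache→ui: ui black — skip
      cache→codegen: codegen black — skip
      cache→utils: utils black — skip
      cfg gray
        cfg→auth: auth black — skip
        cfg→utils: utils black — skip
      cfg black
    cache black
    ast→auth: auth black — skip
    ast→cfg: cfg black — skip
  ast black
sched black
Every edge goes to a white or black vertex — no back edge, so the graph is acyclic.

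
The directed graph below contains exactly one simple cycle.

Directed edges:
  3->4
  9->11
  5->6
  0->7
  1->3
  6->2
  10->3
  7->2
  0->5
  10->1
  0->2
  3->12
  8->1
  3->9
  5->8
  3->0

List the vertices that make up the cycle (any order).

0, 1, 3, 5, 8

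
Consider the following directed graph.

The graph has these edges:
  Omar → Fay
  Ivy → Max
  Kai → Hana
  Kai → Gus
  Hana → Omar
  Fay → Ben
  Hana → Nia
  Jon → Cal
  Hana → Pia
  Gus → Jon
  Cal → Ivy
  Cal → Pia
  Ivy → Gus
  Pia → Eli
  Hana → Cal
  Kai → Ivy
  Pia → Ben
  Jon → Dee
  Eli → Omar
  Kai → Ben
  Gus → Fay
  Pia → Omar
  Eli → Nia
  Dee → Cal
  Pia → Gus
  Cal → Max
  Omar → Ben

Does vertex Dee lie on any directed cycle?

Yes

Dee is on a cycle iff Dee can reach itself via ≥1 edge.
Dee → Cal → Pia → Gus → Jon → Dee — yes.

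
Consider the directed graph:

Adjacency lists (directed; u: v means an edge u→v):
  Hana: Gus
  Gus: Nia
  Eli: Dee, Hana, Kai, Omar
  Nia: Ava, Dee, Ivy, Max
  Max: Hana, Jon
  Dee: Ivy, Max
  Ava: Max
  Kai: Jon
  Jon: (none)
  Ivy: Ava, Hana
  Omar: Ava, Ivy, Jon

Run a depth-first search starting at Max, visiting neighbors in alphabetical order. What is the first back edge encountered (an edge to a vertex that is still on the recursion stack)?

Ava→Max

DFS from Max (visiting neighbors in alphabetical order); mark gray on enter, black on exit:
Max gray
  Hana gray
    Gus gray
      Nia gray
        Ava gray
          Ava→Max: Max is gray → back edge
First back edge: Ava → Max.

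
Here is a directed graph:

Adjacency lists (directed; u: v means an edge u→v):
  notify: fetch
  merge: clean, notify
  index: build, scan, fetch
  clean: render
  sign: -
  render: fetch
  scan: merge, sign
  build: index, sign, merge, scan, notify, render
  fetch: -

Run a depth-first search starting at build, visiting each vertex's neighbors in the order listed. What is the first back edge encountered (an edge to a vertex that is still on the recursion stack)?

DFS from build (visiting each vertex's neighbors in the order listed); mark gray on enter, black on exit:
build gray
  index gray
    index→build: build is gray → back edge
First back edge: index → build.

index→build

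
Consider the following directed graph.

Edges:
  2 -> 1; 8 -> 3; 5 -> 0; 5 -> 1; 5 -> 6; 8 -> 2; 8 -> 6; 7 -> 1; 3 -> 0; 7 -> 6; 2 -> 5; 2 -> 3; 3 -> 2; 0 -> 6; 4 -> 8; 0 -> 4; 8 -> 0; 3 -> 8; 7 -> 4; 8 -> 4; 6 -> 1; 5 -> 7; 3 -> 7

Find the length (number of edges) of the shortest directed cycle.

2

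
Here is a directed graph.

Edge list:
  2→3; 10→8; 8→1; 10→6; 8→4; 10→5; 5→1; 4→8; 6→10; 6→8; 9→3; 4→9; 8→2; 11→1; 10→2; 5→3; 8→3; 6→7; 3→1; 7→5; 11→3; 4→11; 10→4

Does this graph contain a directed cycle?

Yes

DFS with white/gray/black marking, starting from 4:
4 gray
  11 gray
    3 gray
      1 gray
      1 black
    3 black
    11→1: 1 black — skip
  11 black
  9 gray
    9→3: 3 black — skip
  9 black
  8 gray
    2 gray
      2→3: 3 black — skip
    2 black
    8→1: 1 black — skip
    8→4: 4 is gray → back edge
Back edge found, so a cycle exists: 4 → 8 → 4.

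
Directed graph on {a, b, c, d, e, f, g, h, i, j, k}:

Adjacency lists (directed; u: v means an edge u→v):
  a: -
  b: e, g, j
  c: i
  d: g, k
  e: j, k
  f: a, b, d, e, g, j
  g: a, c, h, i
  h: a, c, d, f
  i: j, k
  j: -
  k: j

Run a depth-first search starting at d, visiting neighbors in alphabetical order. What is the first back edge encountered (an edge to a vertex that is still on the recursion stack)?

DFS from d (visiting neighbors in alphabetical order); mark gray on enter, black on exit:
d gray
  g gray
    a gray
    a black
    c gray
      i gray
        j gray
        j black
        k gray
          k→j: j black — skip
        k black
      i black
    c black
    h gray
      h→a: a black — skip
      h→c: c black — skip
      h→d: d is gray → back edge
First back edge: h → d.

h→d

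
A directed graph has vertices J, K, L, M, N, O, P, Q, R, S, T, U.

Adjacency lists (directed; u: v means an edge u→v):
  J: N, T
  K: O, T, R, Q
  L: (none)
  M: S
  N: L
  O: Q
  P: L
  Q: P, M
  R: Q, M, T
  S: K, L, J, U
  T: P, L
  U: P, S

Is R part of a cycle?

Yes

R is on a cycle iff R can reach itself via ≥1 edge.
R → M → S → K → R — yes.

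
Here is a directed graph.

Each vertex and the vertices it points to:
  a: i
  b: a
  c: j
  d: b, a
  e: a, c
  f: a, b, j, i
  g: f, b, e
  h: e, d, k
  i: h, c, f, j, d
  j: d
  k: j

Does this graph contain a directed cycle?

Yes

DFS with white/gray/black marking, starting from a:
a gray
  i gray
    h gray
      e gray
        e→a: a is gray → back edge
Back edge found, so a cycle exists: a → i → h → e → a.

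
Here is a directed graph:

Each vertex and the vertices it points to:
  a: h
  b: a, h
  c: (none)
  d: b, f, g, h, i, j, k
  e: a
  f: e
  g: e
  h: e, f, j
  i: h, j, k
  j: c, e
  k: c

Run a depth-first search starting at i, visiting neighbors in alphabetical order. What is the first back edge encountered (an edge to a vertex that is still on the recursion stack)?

a→h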